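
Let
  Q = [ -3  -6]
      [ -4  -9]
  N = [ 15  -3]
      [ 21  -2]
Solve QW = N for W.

Left-multiplying both sides by Q⁻¹ gives W = Q⁻¹N.
Q has determinant 3; Q⁻¹ = [[-3, 2], [4/3, -1]].
W = Q⁻¹N = [[-3, 2], [4/3, -1]] · [[15, -3], [21, -2]] = [[-3, 5], [-1, -2]].

W = [[-3, 5], [-1, -2]]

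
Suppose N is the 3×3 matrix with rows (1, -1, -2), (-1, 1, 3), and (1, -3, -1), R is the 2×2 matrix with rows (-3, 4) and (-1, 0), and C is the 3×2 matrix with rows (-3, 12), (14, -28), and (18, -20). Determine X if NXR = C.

Left-multiply by N⁻¹ and right-multiply by R⁻¹: X = N⁻¹CR⁻¹.
det N = 2, so N⁻¹ = [[4, 5/2, -1/2], [1, 1/2, -1/2], [1, 1, 0]].
R has determinant 4; R⁻¹ = [[0, -1], [1/4, -3/4]].
N⁻¹C = [[14, -12], [-5, 8], [11, -16]].
X = (N⁻¹C)R⁻¹ = [[-3, -5], [2, -1], [-4, 1]].

X = [[-3, -5], [2, -1], [-4, 1]]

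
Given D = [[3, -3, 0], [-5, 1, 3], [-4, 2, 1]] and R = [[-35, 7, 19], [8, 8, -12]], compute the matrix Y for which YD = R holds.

D is on the right of Y, so right-multiply by D⁻¹: Y = RD⁻¹.
det D = 6; the adjugate gives D⁻¹ = [[-5/6, 1/2, -3/2], [-7/6, 1/2, -3/2], [-1, 1, -2]].
Y = RD⁻¹ = [[-35, 7, 19], [8, 8, -12]] · [[-5/6, 1/2, -3/2], [-7/6, 1/2, -3/2], [-1, 1, -2]] = [[2, 5, 4], [-4, -4, 0]].

Y = [[2, 5, 4], [-4, -4, 0]]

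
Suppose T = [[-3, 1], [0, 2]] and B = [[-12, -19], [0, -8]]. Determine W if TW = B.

T is on the left of W, so left-multiply by T⁻¹: W = T⁻¹B.
det T = -6; the adjugate gives T⁻¹ = [[-1/3, 1/6], [0, 1/2]].
W = T⁻¹B = [[-1/3, 1/6], [0, 1/2]] · [[-12, -19], [0, -8]] = [[4, 5], [0, -4]].

W = [[4, 5], [0, -4]]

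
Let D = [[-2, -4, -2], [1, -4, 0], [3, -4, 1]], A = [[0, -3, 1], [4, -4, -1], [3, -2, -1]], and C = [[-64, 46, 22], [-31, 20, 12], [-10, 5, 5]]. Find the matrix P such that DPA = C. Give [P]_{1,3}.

-1

Left-multiply by D⁻¹ and right-multiply by A⁻¹: P = D⁻¹CA⁻¹.
det D = -4; the adjugate gives D⁻¹ = [[1, -3, 2], [1/4, -1, 1/2], [-2, 5, -3]].
A has determinant 1; A⁻¹ = [[2, -5, 7], [1, -3, 4], [4, -9, 12]].
D⁻¹C = [[9, -4, -4], [10, -6, -4], [3, -7, 1]].
P = (D⁻¹C)A⁻¹ = [[-2, 3, -1], [-2, 4, -2], [3, -3, 5]].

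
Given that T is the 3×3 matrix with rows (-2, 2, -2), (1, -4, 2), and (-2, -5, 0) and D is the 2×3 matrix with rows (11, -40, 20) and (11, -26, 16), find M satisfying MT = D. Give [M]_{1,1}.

-5

Right-multiplying both sides by T⁻¹ gives M = DT⁻¹.
det T = -2, so T⁻¹ = [[-5, -5, 2], [2, 2, -1], [13/2, 7, -3]].
M = DT⁻¹ = [[11, -40, 20], [11, -26, 16]] · [[-5, -5, 2], [2, 2, -1], [13/2, 7, -3]] = [[-5, 5, 2], [-3, 5, 0]].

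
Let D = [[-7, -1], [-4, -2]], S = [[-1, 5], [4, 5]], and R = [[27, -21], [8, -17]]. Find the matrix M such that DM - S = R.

DM = R + S = [[26, -16], [12, -12]].
D is on the left of M, so left-multiply by D⁻¹: M = D⁻¹(R + S).
det D = 10; the adjugate gives D⁻¹ = [[-1/5, 1/10], [2/5, -7/10]].
M = D⁻¹(R + S) = [[-4, 2], [2, 2]].

M = [[-4, 2], [2, 2]]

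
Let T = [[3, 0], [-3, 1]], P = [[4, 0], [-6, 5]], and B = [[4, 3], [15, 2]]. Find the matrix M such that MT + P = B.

M = [[3, 3], [4, -3]]

MT = B − P = [[0, 3], [21, -3]].
T is on the right of M, so right-multiply by T⁻¹: M = (B − P)T⁻¹.
det T = 3; the adjugate gives T⁻¹ = [[1/3, 0], [1, 1]].
M = (B − P)T⁻¹ = [[3, 3], [4, -3]].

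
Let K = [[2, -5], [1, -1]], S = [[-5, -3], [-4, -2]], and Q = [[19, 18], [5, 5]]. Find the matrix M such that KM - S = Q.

KM = Q + S = [[14, 15], [1, 3]].
Left-multiplying both sides by K⁻¹ gives M = K⁻¹(Q + S).
det K = 3, so K⁻¹ = [[-1/3, 5/3], [-1/3, 2/3]].
M = K⁻¹(Q + S) = [[-3, 0], [-4, -3]].

M = [[-3, 0], [-4, -3]]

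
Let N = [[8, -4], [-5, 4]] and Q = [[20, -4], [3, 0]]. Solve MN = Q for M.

Since N sits to the right of M, M = QN⁻¹.
N has determinant 12; N⁻¹ = [[1/3, 1/3], [5/12, 2/3]].
M = QN⁻¹ = [[20, -4], [3, 0]] · [[1/3, 1/3], [5/12, 2/3]] = [[5, 4], [1, 1]].

M = [[5, 4], [1, 1]]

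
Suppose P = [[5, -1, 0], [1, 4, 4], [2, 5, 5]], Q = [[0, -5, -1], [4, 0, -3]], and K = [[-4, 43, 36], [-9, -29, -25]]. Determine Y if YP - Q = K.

YP = K + Q = [[-4, 38, 35], [-5, -29, -28]].
Since P sits to the right of Y, Y = (K + Q)P⁻¹.
det P = -3, so P⁻¹ = [[0, -5/3, 4/3], [-1, -25/3, 20/3], [1, 9, -7]].
Y = (K + Q)P⁻¹ = [[-3, 5, 3], [1, -2, -4]].

Y = [[-3, 5, 3], [1, -2, -4]]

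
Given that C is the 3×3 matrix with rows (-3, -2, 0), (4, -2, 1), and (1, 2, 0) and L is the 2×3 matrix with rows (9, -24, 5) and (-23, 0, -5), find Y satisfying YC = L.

Right-multiplying both sides by C⁻¹ gives Y = LC⁻¹.
det C = 4; the adjugate gives C⁻¹ = [[-1/2, 0, -1/2], [1/4, 0, 3/4], [5/2, 1, 7/2]].
Y = LC⁻¹ = [[9, -24, 5], [-23, 0, -5]] · [[-1/2, 0, -1/2], [1/4, 0, 3/4], [5/2, 1, 7/2]] = [[2, 5, -5], [-1, -5, -6]].

Y = [[2, 5, -5], [-1, -5, -6]]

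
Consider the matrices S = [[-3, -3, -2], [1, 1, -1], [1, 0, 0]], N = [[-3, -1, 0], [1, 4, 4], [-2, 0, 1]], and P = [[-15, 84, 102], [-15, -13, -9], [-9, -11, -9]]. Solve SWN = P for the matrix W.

W = [[3, -2, -1], [-1, -3, -3], [-3, -3, -3]]

W = S⁻¹PN⁻¹ (apply S⁻¹ on the left and N⁻¹ on the right).
S has determinant 5; S⁻¹ = [[0, 0, 1], [-1/5, 2/5, -1], [-1/5, -3/5, 0]].
det N = -3; the adjugate gives N⁻¹ = [[-4/3, -1/3, 4/3], [3, 1, -4], [-8/3, -2/3, 11/3]].
S⁻¹P = [[-9, -11, -9], [6, -11, -15], [12, -9, -15]].
W = (S⁻¹P)N⁻¹ = [[3, -2, -1], [-1, -3, -3], [-3, -3, -3]].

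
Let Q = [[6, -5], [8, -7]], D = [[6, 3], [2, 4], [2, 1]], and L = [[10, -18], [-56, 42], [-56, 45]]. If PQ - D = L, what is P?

P = [[-4, 5], [-5, -3], [-5, -3]]

PQ = L + D = [[16, -15], [-54, 46], [-54, 46]].
Q is on the right of P, so right-multiply by Q⁻¹: P = (L + D)Q⁻¹.
Q has determinant -2; Q⁻¹ = [[7/2, -5/2], [4, -3]].
P = (L + D)Q⁻¹ = [[-4, 5], [-5, -3], [-5, -3]].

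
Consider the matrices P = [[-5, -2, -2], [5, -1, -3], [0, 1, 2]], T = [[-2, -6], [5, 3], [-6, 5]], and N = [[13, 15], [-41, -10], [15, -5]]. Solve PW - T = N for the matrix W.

PW = N + T = [[11, 9], [-36, -7], [9, 0]].
P is on the left of W, so left-multiply by P⁻¹: W = P⁻¹(N + T).
det P = 5, so P⁻¹ = [[1/5, 2/5, 4/5], [-2, -2, -5], [1, 1, 3]].
W = P⁻¹(N + T) = [[-5, -1], [5, -4], [2, 2]].

W = [[-5, -1], [5, -4], [2, 2]]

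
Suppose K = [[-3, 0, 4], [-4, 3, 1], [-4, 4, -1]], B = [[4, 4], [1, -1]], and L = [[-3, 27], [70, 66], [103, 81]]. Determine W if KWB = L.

W = [[-5, 1], [0, 3], [-3, -3]]

Isolating W: multiply by K⁻¹ from the left and B⁻¹ from the right, so W = K⁻¹LB⁻¹.
K has determinant 5; K⁻¹ = [[-7/5, 16/5, -12/5], [-8/5, 19/5, -13/5], [-4/5, 12/5, -9/5]].
det B = -8, so B⁻¹ = [[1/8, 1/2], [1/8, -1/2]].
K⁻¹L = [[-19, -21], [3, -3], [-15, -9]].
W = (K⁻¹L)B⁻¹ = [[-5, 1], [0, 3], [-3, -3]].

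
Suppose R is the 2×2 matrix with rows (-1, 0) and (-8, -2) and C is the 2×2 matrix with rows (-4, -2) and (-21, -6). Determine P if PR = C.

Right-multiplying both sides by R⁻¹ gives P = CR⁻¹.
det R = 2, so R⁻¹ = [[-1, 0], [4, -1/2]].
P = CR⁻¹ = [[-4, -2], [-21, -6]] · [[-1, 0], [4, -1/2]] = [[-4, 1], [-3, 3]].

P = [[-4, 1], [-3, 3]]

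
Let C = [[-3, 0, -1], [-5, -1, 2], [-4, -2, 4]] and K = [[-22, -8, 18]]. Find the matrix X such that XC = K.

C is on the right of X, so right-multiply by C⁻¹: X = KC⁻¹.
det C = -6; the adjugate gives C⁻¹ = [[0, -1/3, 1/6], [-2, 8/3, -11/6], [-1, 1, -1/2]].
X = KC⁻¹ = [[-22, -8, 18]] · [[0, -1/3, 1/6], [-2, 8/3, -11/6], [-1, 1, -1/2]] = [[-2, 4, 2]].

X = [[-2, 4, 2]]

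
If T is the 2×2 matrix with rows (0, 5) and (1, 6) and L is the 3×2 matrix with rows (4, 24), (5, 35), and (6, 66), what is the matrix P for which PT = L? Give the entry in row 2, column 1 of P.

T is on the right of P, so right-multiply by T⁻¹: P = LT⁻¹.
T has determinant -5; T⁻¹ = [[-6/5, 1], [1/5, 0]].
P = LT⁻¹ = [[4, 24], [5, 35], [6, 66]] · [[-6/5, 1], [1/5, 0]] = [[0, 4], [1, 5], [6, 6]].

1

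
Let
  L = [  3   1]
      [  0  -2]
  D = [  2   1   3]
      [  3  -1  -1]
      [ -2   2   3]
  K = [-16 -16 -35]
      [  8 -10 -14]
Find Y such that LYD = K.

Y = [[-1, -4, -5], [-1, 2, 4]]

Y = L⁻¹KD⁻¹ (apply L⁻¹ on the left and D⁻¹ on the right).
det L = -6; the adjugate gives L⁻¹ = [[1/3, 1/6], [0, -1/2]].
D has determinant 3; D⁻¹ = [[-1/3, 1, 2/3], [-7/3, 4, 11/3], [4/3, -2, -5/3]].
L⁻¹K = [[-4, -7, -14], [-4, 5, 7]].
Y = (L⁻¹K)D⁻¹ = [[-1, -4, -5], [-1, 2, 4]].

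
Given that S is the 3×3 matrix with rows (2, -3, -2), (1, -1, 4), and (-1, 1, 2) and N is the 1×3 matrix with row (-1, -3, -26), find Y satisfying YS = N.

Y = [[4, -6, 3]]

S is on the right of Y, so right-multiply by S⁻¹: Y = NS⁻¹.
det S = 6, so S⁻¹ = [[-1, 2/3, -7/3], [-1, 1/3, -5/3], [0, 1/6, 1/6]].
Y = NS⁻¹ = [[-1, -3, -26]] · [[-1, 2/3, -7/3], [-1, 1/3, -5/3], [0, 1/6, 1/6]] = [[4, -6, 3]].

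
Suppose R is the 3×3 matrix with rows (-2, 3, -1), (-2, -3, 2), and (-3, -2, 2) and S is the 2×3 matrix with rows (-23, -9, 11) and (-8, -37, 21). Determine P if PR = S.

P = [[3, 4, 3], [-5, 6, 2]]

Since R sits to the right of P, P = SR⁻¹.
det R = 3, so R⁻¹ = [[-2/3, -4/3, 1], [-2/3, -7/3, 2], [-5/3, -13/3, 4]].
P = SR⁻¹ = [[-23, -9, 11], [-8, -37, 21]] · [[-2/3, -4/3, 1], [-2/3, -7/3, 2], [-5/3, -13/3, 4]] = [[3, 4, 3], [-5, 6, 2]].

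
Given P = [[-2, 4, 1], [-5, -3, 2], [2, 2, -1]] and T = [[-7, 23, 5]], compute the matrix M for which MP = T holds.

M = [[6, -3, -5]]

P is on the right of M, so right-multiply by P⁻¹: M = TP⁻¹.
det P = -6, so P⁻¹ = [[1/6, -1, -11/6], [1/6, 0, 1/6], [2/3, -2, -13/3]].
M = TP⁻¹ = [[-7, 23, 5]] · [[1/6, -1, -11/6], [1/6, 0, 1/6], [2/3, -2, -13/3]] = [[6, -3, -5]].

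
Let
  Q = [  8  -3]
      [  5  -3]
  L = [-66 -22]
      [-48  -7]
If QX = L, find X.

Left-multiplying both sides by Q⁻¹ gives X = Q⁻¹L.
det Q = -9, so Q⁻¹ = [[1/3, -1/3], [5/9, -8/9]].
X = Q⁻¹L = [[1/3, -1/3], [5/9, -8/9]] · [[-66, -22], [-48, -7]] = [[-6, -5], [6, -6]].

X = [[-6, -5], [6, -6]]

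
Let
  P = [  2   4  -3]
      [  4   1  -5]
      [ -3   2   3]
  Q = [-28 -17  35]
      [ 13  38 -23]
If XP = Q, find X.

P is on the right of X, so right-multiply by P⁻¹: X = QP⁻¹.
det P = 5, so P⁻¹ = [[13/5, -18/5, -17/5], [3/5, -3/5, -2/5], [11/5, -16/5, -14/5]].
X = QP⁻¹ = [[-28, -17, 35], [13, 38, -23]] · [[13/5, -18/5, -17/5], [3/5, -3/5, -2/5], [11/5, -16/5, -14/5]] = [[-6, -1, 4], [6, 4, 5]].

X = [[-6, -1, 4], [6, 4, 5]]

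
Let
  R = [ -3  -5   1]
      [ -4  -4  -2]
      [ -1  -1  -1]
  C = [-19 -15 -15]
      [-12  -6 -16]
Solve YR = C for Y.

Y = [[-2, 6, 1], [-3, 4, 5]]

R is on the right of Y, so right-multiply by R⁻¹: Y = CR⁻¹.
det R = 4, so R⁻¹ = [[1/2, -3/2, 7/2], [-1/2, 1, -5/2], [0, 1/2, -2]].
Y = CR⁻¹ = [[-19, -15, -15], [-12, -6, -16]] · [[1/2, -3/2, 7/2], [-1/2, 1, -5/2], [0, 1/2, -2]] = [[-2, 6, 1], [-3, 4, 5]].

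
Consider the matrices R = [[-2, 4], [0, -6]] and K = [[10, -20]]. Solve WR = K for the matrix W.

W = [[-5, 0]]

R is on the right of W, so right-multiply by R⁻¹: W = KR⁻¹.
det R = 12; the adjugate gives R⁻¹ = [[-1/2, -1/3], [0, -1/6]].
W = KR⁻¹ = [[10, -20]] · [[-1/2, -1/3], [0, -1/6]] = [[-5, 0]].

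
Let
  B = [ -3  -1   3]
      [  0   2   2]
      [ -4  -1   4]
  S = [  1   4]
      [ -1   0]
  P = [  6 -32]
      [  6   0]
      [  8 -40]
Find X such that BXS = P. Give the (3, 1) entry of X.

-2

X = B⁻¹PS⁻¹ (apply B⁻¹ on the left and S⁻¹ on the right).
det B = 2, so B⁻¹ = [[5, 1/2, -4], [-4, 0, 3], [4, 1/2, -3]].
S has determinant 4; S⁻¹ = [[0, -1], [1/4, 1/4]].
B⁻¹P = [[1, 0], [0, 8], [3, -8]].
X = (B⁻¹P)S⁻¹ = [[0, -1], [2, 2], [-2, -5]].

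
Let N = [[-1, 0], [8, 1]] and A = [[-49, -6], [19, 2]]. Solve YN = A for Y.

Y = [[1, -6], [-3, 2]]

Since N sits to the right of Y, Y = AN⁻¹.
det N = -1, so N⁻¹ = [[-1, 0], [8, 1]].
Y = AN⁻¹ = [[-49, -6], [19, 2]] · [[-1, 0], [8, 1]] = [[1, -6], [-3, 2]].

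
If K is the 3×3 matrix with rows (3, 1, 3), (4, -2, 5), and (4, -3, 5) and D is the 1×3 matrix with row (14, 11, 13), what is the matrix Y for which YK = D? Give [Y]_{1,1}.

Right-multiplying both sides by K⁻¹ gives Y = DK⁻¹.
det K = 3, so K⁻¹ = [[5/3, -14/3, 11/3], [0, 1, -1], [-4/3, 13/3, -10/3]].
Y = DK⁻¹ = [[14, 11, 13]] · [[5/3, -14/3, 11/3], [0, 1, -1], [-4/3, 13/3, -10/3]] = [[6, 2, -3]].

6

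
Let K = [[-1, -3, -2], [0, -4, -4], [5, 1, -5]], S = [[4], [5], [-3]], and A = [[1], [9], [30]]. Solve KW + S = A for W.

KW = A − S = [[-3], [4], [33]].
Left-multiplying both sides by K⁻¹ gives W = K⁻¹(A − S).
K has determinant -4; K⁻¹ = [[-6, 17/4, -1], [5, -15/4, 1], [-5, 7/2, -1]].
W = K⁻¹(A − S) = [[2], [3], [-4]].

W = [[2], [3], [-4]]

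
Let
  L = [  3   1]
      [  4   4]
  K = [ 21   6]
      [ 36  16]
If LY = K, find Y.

Y = [[6, 1], [3, 3]]

Left-multiplying both sides by L⁻¹ gives Y = L⁻¹K.
det L = 8, so L⁻¹ = [[1/2, -1/8], [-1/2, 3/8]].
Y = L⁻¹K = [[1/2, -1/8], [-1/2, 3/8]] · [[21, 6], [36, 16]] = [[6, 1], [3, 3]].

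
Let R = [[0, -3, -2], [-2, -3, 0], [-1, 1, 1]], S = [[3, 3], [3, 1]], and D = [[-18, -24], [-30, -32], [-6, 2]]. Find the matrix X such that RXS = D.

X = [[1, 4], [3, -3], [0, 3]]

Isolating X: multiply by R⁻¹ from the left and S⁻¹ from the right, so X = R⁻¹DS⁻¹.
R has determinant 4; R⁻¹ = [[-3/4, 1/4, -3/2], [1/2, -1/2, 1], [-5/4, 3/4, -3/2]].
det S = -6, so S⁻¹ = [[-1/6, 1/2], [1/2, -1/2]].
R⁻¹D = [[15, 7], [0, 6], [9, 3]].
X = (R⁻¹D)S⁻¹ = [[1, 4], [3, -3], [0, 3]].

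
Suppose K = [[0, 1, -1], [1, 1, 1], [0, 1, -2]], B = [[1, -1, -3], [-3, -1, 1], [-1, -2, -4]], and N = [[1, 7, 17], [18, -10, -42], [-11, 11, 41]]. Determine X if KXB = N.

X = [[5, 4, 0], [1, -4, 0], [1, -5, 4]]

Left-multiply by K⁻¹ and right-multiply by B⁻¹: X = K⁻¹NB⁻¹.
det K = 1, so K⁻¹ = [[-3, 1, 2], [2, 0, -1], [1, 0, -1]].
det B = 4, so B⁻¹ = [[3/2, 1/2, -1], [-13/4, -7/4, 2], [5/4, 3/4, -1]].
K⁻¹N = [[-7, -9, -11], [13, 3, -7], [12, -4, -24]].
X = (K⁻¹N)B⁻¹ = [[5, 4, 0], [1, -4, 0], [1, -5, 4]].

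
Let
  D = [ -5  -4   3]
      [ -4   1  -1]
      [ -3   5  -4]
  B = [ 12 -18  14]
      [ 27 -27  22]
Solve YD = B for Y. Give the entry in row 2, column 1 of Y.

-1

Right-multiplying both sides by D⁻¹ gives Y = BD⁻¹.
det D = -4; the adjugate gives D⁻¹ = [[-1/4, 1/4, -1/4], [13/4, -29/4, 17/4], [17/4, -37/4, 21/4]].
Y = BD⁻¹ = [[12, -18, 14], [27, -27, 22]] · [[-1/4, 1/4, -1/4], [13/4, -29/4, 17/4], [17/4, -37/4, 21/4]] = [[-2, 4, -6], [-1, -1, -6]].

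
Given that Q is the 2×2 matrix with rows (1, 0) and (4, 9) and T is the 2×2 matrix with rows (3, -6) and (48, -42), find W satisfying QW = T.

W = [[3, -6], [4, -2]]

Q is on the left of W, so left-multiply by Q⁻¹: W = Q⁻¹T.
Q has determinant 9; Q⁻¹ = [[1, 0], [-4/9, 1/9]].
W = Q⁻¹T = [[1, 0], [-4/9, 1/9]] · [[3, -6], [48, -42]] = [[3, -6], [4, -2]].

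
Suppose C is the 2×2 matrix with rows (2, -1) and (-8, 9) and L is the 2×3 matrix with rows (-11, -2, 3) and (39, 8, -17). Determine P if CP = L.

P = [[-6, -1, 1], [-1, 0, -1]]

C is on the left of P, so left-multiply by C⁻¹: P = C⁻¹L.
det C = 10; the adjugate gives C⁻¹ = [[9/10, 1/10], [4/5, 1/5]].
P = C⁻¹L = [[9/10, 1/10], [4/5, 1/5]] · [[-11, -2, 3], [39, 8, -17]] = [[-6, -1, 1], [-1, 0, -1]].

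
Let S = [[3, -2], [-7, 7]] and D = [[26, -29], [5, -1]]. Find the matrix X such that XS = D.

X = [[-3, -5], [4, 1]]

S is on the right of X, so right-multiply by S⁻¹: X = DS⁻¹.
det S = 7; the adjugate gives S⁻¹ = [[1, 2/7], [1, 3/7]].
X = DS⁻¹ = [[26, -29], [5, -1]] · [[1, 2/7], [1, 3/7]] = [[-3, -5], [4, 1]].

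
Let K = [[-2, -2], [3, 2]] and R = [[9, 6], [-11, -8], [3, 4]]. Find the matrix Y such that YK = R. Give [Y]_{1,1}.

K is on the right of Y, so right-multiply by K⁻¹: Y = RK⁻¹.
det K = 2; the adjugate gives K⁻¹ = [[1, 1], [-3/2, -1]].
Y = RK⁻¹ = [[9, 6], [-11, -8], [3, 4]] · [[1, 1], [-3/2, -1]] = [[0, 3], [1, -3], [-3, -1]].

0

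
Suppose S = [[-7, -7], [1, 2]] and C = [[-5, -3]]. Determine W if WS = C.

S is on the right of W, so right-multiply by S⁻¹: W = CS⁻¹.
det S = -7, so S⁻¹ = [[-2/7, -1], [1/7, 1]].
W = CS⁻¹ = [[-5, -3]] · [[-2/7, -1], [1/7, 1]] = [[1, 2]].

W = [[1, 2]]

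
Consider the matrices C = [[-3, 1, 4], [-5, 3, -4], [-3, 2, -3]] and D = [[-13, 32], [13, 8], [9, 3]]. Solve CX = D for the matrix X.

X = [[-3, -2], [-6, 6], [-4, 5]]

C is on the left of X, so left-multiply by C⁻¹: X = C⁻¹D.
det C = -4, so C⁻¹ = [[1/4, -11/4, 4], [3/4, -21/4, 8], [1/4, -3/4, 1]].
X = C⁻¹D = [[1/4, -11/4, 4], [3/4, -21/4, 8], [1/4, -3/4, 1]] · [[-13, 32], [13, 8], [9, 3]] = [[-3, -2], [-6, 6], [-4, 5]].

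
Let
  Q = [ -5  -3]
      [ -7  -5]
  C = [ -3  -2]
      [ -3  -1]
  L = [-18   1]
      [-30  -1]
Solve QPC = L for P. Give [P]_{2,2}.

-1

Left-multiply by Q⁻¹ and right-multiply by C⁻¹: P = Q⁻¹LC⁻¹.
det Q = 4, so Q⁻¹ = [[-5/4, 3/4], [7/4, -5/4]].
C has determinant -3; C⁻¹ = [[1/3, -2/3], [-1, 1]].
Q⁻¹L = [[0, -2], [6, 3]].
P = (Q⁻¹L)C⁻¹ = [[2, -2], [-1, -1]].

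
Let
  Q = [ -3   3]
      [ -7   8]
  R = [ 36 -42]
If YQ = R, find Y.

Y = [[2, -6]]

Right-multiplying both sides by Q⁻¹ gives Y = RQ⁻¹.
det Q = -3; the adjugate gives Q⁻¹ = [[-8/3, 1], [-7/3, 1]].
Y = RQ⁻¹ = [[36, -42]] · [[-8/3, 1], [-7/3, 1]] = [[2, -6]].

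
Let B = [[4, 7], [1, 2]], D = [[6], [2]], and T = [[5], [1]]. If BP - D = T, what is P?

BP = T + D = [[11], [3]].
B is on the left of P, so left-multiply by B⁻¹: P = B⁻¹(T + D).
det B = 1, so B⁻¹ = [[2, -7], [-1, 4]].
P = B⁻¹(T + D) = [[1], [1]].

P = [[1], [1]]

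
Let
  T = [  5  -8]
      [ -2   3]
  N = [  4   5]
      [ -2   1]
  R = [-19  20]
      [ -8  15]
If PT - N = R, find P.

P = [[-5, -5], [-2, 0]]

PT = R + N = [[-15, 25], [-10, 16]].
T is on the right of P, so right-multiply by T⁻¹: P = (R + N)T⁻¹.
det T = -1; the adjugate gives T⁻¹ = [[-3, -8], [-2, -5]].
P = (R + N)T⁻¹ = [[-5, -5], [-2, 0]].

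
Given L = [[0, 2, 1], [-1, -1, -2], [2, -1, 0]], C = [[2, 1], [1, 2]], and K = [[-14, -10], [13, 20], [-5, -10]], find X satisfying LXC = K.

Left-multiply by L⁻¹ and right-multiply by C⁻¹: X = L⁻¹KC⁻¹.
L has determinant -5; L⁻¹ = [[2/5, 1/5, 3/5], [4/5, 2/5, 1/5], [-3/5, -4/5, -2/5]].
det C = 3, so C⁻¹ = [[2/3, -1/3], [-1/3, 2/3]].
L⁻¹K = [[-6, -6], [-7, -2], [0, -6]].
X = (L⁻¹K)C⁻¹ = [[-2, -2], [-4, 1], [2, -4]].

X = [[-2, -2], [-4, 1], [2, -4]]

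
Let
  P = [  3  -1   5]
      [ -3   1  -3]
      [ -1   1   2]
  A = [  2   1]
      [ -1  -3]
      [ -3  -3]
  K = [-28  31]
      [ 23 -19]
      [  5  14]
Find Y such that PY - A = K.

PY = K + A = [[-26, 32], [22, -22], [2, 11]].
Since P multiplies Y on the left, Y = P⁻¹(K + A).
det P = -4, so P⁻¹ = [[-5/4, -7/4, 1/2], [-9/4, -11/4, 3/2], [1/2, 1/2, 0]].
Y = P⁻¹(K + A) = [[-5, 4], [1, 5], [-2, 5]].

Y = [[-5, 4], [1, 5], [-2, 5]]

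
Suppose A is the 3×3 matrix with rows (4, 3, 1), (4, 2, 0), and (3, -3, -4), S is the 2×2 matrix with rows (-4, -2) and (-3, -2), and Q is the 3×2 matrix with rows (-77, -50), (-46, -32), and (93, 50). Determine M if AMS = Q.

M = A⁻¹QS⁻¹ (apply A⁻¹ on the left and S⁻¹ on the right).
A has determinant -2; A⁻¹ = [[4, -9/2, 1], [-8, 19/2, -2], [9, -21/2, 2]].
det S = 2; the adjugate gives S⁻¹ = [[-1, 1], [3/2, -2]].
A⁻¹Q = [[-8, -6], [-7, -4], [-24, -14]].
M = (A⁻¹Q)S⁻¹ = [[-1, 4], [1, 1], [3, 4]].

M = [[-1, 4], [1, 1], [3, 4]]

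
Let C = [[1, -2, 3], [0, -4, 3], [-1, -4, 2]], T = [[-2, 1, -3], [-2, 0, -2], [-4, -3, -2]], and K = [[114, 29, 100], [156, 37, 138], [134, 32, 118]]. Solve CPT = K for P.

P = C⁻¹KT⁻¹ (apply C⁻¹ on the left and T⁻¹ on the right).
det C = -2; the adjugate gives C⁻¹ = [[-2, 4, -3], [3/2, -5/2, 3/2], [2, -3, 2]].
T has determinant -2; T⁻¹ = [[3, -11/2, 1], [-2, 4, -1], [-3, 5, -1]].
C⁻¹K = [[-6, -6, -2], [-18, -1, -18], [28, 11, 22]].
P = (C⁻¹K)T⁻¹ = [[0, -1, 2], [2, 5, 1], [-4, 0, -5]].

P = [[0, -1, 2], [2, 5, 1], [-4, 0, -5]]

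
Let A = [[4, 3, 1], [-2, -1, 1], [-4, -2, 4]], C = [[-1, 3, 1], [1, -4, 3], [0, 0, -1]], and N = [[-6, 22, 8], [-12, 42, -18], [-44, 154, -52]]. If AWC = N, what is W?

W = [[0, 1, -4], [-1, -1, 0], [5, -5, -2]]

Isolating W: multiply by A⁻¹ from the left and C⁻¹ from the right, so W = A⁻¹NC⁻¹.
det A = 4; the adjugate gives A⁻¹ = [[-1/2, -7/2, 1], [1, 5, -3/2], [0, -1, 1/2]].
det C = -1; the adjugate gives C⁻¹ = [[-4, -3, -13], [-1, -1, -4], [0, 0, -1]].
A⁻¹N = [[1, -4, 7], [0, 1, -4], [-10, 35, -8]].
W = (A⁻¹N)C⁻¹ = [[0, 1, -4], [-1, -1, 0], [5, -5, -2]].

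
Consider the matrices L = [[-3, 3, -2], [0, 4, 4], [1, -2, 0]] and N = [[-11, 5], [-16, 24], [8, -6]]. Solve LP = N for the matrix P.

P = [[-2, -4], [-5, 1], [1, 5]]

Left-multiplying both sides by L⁻¹ gives P = L⁻¹N.
det L = -4, so L⁻¹ = [[-2, -1, -5], [-1, -1/2, -3], [1, 3/4, 3]].
P = L⁻¹N = [[-2, -1, -5], [-1, -1/2, -3], [1, 3/4, 3]] · [[-11, 5], [-16, 24], [8, -6]] = [[-2, -4], [-5, 1], [1, 5]].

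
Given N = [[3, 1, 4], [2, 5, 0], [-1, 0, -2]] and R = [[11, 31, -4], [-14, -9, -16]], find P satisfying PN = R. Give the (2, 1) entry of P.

N is on the right of P, so right-multiply by N⁻¹: P = RN⁻¹.
N has determinant -6; N⁻¹ = [[5/3, -1/3, 10/3], [-2/3, 1/3, -4/3], [-5/6, 1/6, -13/6]].
P = RN⁻¹ = [[11, 31, -4], [-14, -9, -16]] · [[5/3, -1/3, 10/3], [-2/3, 1/3, -4/3], [-5/6, 1/6, -13/6]] = [[1, 6, 4], [-4, -1, 0]].

-4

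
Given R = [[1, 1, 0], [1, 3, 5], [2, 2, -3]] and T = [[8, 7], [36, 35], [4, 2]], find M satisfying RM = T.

Since R multiplies M on the left, M = R⁻¹T.
R has determinant -6; R⁻¹ = [[19/6, -1/2, -5/6], [-13/6, 1/2, 5/6], [2/3, 0, -1/3]].
M = R⁻¹T = [[19/6, -1/2, -5/6], [-13/6, 1/2, 5/6], [2/3, 0, -1/3]] · [[8, 7], [36, 35], [4, 2]] = [[4, 3], [4, 4], [4, 4]].

M = [[4, 3], [4, 4], [4, 4]]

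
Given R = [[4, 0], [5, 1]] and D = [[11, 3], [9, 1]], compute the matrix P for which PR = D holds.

Since R sits to the right of P, P = DR⁻¹.
det R = 4; the adjugate gives R⁻¹ = [[1/4, 0], [-5/4, 1]].
P = DR⁻¹ = [[11, 3], [9, 1]] · [[1/4, 0], [-5/4, 1]] = [[-1, 3], [1, 1]].

P = [[-1, 3], [1, 1]]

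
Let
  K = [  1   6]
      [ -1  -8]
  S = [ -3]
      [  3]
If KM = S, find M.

K is on the left of M, so left-multiply by K⁻¹: M = K⁻¹S.
det K = -2, so K⁻¹ = [[4, 3], [-1/2, -1/2]].
M = K⁻¹S = [[4, 3], [-1/2, -1/2]] · [[-3], [3]] = [[-3], [0]].

M = [[-3], [0]]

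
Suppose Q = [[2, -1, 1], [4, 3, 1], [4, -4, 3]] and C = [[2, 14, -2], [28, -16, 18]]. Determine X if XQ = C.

Q is on the right of X, so right-multiply by Q⁻¹: X = CQ⁻¹.
det Q = 6, so Q⁻¹ = [[13/6, -1/6, -2/3], [-4/3, 1/3, 1/3], [-14/3, 2/3, 5/3]].
X = CQ⁻¹ = [[2, 14, -2], [28, -16, 18]] · [[13/6, -1/6, -2/3], [-4/3, 1/3, 1/3], [-14/3, 2/3, 5/3]] = [[-5, 3, 0], [-2, 2, 6]].

X = [[-5, 3, 0], [-2, 2, 6]]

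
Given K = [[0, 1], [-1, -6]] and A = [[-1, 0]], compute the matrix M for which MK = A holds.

M = [[6, 1]]

Since K sits to the right of M, M = AK⁻¹.
det K = 1; the adjugate gives K⁻¹ = [[-6, -1], [1, 0]].
M = AK⁻¹ = [[-1, 0]] · [[-6, -1], [1, 0]] = [[6, 1]].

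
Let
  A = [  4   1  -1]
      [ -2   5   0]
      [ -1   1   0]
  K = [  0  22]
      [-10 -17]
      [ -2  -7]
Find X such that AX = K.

Since A multiplies X on the left, X = A⁻¹K.
A has determinant -3; A⁻¹ = [[0, 1/3, -5/3], [0, 1/3, -2/3], [-1, 5/3, -22/3]].
X = A⁻¹K = [[0, 1/3, -5/3], [0, 1/3, -2/3], [-1, 5/3, -22/3]] · [[0, 22], [-10, -17], [-2, -7]] = [[0, 6], [-2, -1], [-2, 1]].

X = [[0, 6], [-2, -1], [-2, 1]]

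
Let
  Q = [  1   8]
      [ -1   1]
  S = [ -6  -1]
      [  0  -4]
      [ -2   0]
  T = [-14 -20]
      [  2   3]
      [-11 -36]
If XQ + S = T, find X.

XQ = T − S = [[-8, -19], [2, 7], [-9, -36]].
Q is on the right of X, so right-multiply by Q⁻¹: X = (T − S)Q⁻¹.
Q has determinant 9; Q⁻¹ = [[1/9, -8/9], [1/9, 1/9]].
X = (T − S)Q⁻¹ = [[-3, 5], [1, -1], [-5, 4]].

X = [[-3, 5], [1, -1], [-5, 4]]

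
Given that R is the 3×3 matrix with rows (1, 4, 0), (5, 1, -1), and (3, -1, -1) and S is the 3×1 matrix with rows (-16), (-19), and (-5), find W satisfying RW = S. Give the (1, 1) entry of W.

-4

R is on the left of W, so left-multiply by R⁻¹: W = R⁻¹S.
det R = 6; the adjugate gives R⁻¹ = [[-1/3, 2/3, -2/3], [1/3, -1/6, 1/6], [-4/3, 13/6, -19/6]].
W = R⁻¹S = [[-1/3, 2/3, -2/3], [1/3, -1/6, 1/6], [-4/3, 13/6, -19/6]] · [[-16], [-19], [-5]] = [[-4], [-3], [-4]].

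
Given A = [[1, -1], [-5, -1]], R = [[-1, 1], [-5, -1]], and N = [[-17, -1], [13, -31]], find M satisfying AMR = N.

M = A⁻¹NR⁻¹ (apply A⁻¹ on the left and R⁻¹ on the right).
A has determinant -6; A⁻¹ = [[1/6, -1/6], [-5/6, -1/6]].
det R = 6; the adjugate gives R⁻¹ = [[-1/6, -1/6], [5/6, -1/6]].
A⁻¹N = [[-5, 5], [12, 6]].
M = (A⁻¹N)R⁻¹ = [[5, 0], [3, -3]].

M = [[5, 0], [3, -3]]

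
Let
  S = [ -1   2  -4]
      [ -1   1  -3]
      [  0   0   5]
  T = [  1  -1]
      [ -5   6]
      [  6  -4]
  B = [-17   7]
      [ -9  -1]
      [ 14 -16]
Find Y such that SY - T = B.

SY = B + T = [[-16, 6], [-14, 5], [20, -20]].
Left-multiplying both sides by S⁻¹ gives Y = S⁻¹(B + T).
S has determinant 5; S⁻¹ = [[1, -2, -2/5], [1, -1, 1/5], [0, 0, 1/5]].
Y = S⁻¹(B + T) = [[4, 4], [2, -3], [4, -4]].

Y = [[4, 4], [2, -3], [4, -4]]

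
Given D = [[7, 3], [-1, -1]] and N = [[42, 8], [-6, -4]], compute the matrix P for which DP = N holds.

P = [[6, -1], [0, 5]]

D is on the left of P, so left-multiply by D⁻¹: P = D⁻¹N.
D has determinant -4; D⁻¹ = [[1/4, 3/4], [-1/4, -7/4]].
P = D⁻¹N = [[1/4, 3/4], [-1/4, -7/4]] · [[42, 8], [-6, -4]] = [[6, -1], [0, 5]].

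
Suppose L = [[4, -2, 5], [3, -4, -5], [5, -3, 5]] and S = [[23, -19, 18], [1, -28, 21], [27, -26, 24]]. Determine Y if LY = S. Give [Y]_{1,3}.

3

Since L multiplies Y on the left, Y = L⁻¹S.
det L = -5; the adjugate gives L⁻¹ = [[7, 1, -6], [8, 1, -7], [-11/5, -2/5, 2]].
Y = L⁻¹S = [[7, 1, -6], [8, 1, -7], [-11/5, -2/5, 2]] · [[23, -19, 18], [1, -28, 21], [27, -26, 24]] = [[0, -5, 3], [-4, 2, -3], [3, 1, 0]].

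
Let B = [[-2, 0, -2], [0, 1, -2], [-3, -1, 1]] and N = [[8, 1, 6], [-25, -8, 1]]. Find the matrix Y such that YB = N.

Y = [[-4, 1, 0], [5, -3, 5]]

Since B sits to the right of Y, Y = NB⁻¹.
det B = -4; the adjugate gives B⁻¹ = [[1/4, -1/2, -1/2], [-3/2, 2, 1], [-3/4, 1/2, 1/2]].
Y = NB⁻¹ = [[8, 1, 6], [-25, -8, 1]] · [[1/4, -1/2, -1/2], [-3/2, 2, 1], [-3/4, 1/2, 1/2]] = [[-4, 1, 0], [5, -3, 5]].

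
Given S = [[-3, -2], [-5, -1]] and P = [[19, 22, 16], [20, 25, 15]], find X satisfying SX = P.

X = [[-3, -4, -2], [-5, -5, -5]]

Since S multiplies X on the left, X = S⁻¹P.
det S = -7; the adjugate gives S⁻¹ = [[1/7, -2/7], [-5/7, 3/7]].
X = S⁻¹P = [[1/7, -2/7], [-5/7, 3/7]] · [[19, 22, 16], [20, 25, 15]] = [[-3, -4, -2], [-5, -5, -5]].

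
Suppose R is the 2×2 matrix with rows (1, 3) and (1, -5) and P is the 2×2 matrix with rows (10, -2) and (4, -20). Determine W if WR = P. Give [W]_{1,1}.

6

R is on the right of W, so right-multiply by R⁻¹: W = PR⁻¹.
R has determinant -8; R⁻¹ = [[5/8, 3/8], [1/8, -1/8]].
W = PR⁻¹ = [[10, -2], [4, -20]] · [[5/8, 3/8], [1/8, -1/8]] = [[6, 4], [0, 4]].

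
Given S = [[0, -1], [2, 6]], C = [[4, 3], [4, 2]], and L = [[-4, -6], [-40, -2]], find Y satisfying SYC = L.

Y = [[-3, -5], [4, -3]]

Y = S⁻¹LC⁻¹ (apply S⁻¹ on the left and C⁻¹ on the right).
det S = 2; the adjugate gives S⁻¹ = [[3, 1/2], [-1, 0]].
C has determinant -4; C⁻¹ = [[-1/2, 3/4], [1, -1]].
S⁻¹L = [[-32, -19], [4, 6]].
Y = (S⁻¹L)C⁻¹ = [[-3, -5], [4, -3]].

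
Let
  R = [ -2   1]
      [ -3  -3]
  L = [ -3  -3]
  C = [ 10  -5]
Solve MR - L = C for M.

MR = C + L = [[7, -8]].
R is on the right of M, so right-multiply by R⁻¹: M = (C + L)R⁻¹.
det R = 9, so R⁻¹ = [[-1/3, -1/9], [1/3, -2/9]].
M = (C + L)R⁻¹ = [[-5, 1]].

M = [[-5, 1]]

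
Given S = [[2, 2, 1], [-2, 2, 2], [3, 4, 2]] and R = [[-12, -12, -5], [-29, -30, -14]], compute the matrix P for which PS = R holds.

Right-multiplying both sides by S⁻¹ gives P = RS⁻¹.
S has determinant -2; S⁻¹ = [[2, 0, -1], [-5, -1/2, 3], [7, 1, -4]].
P = RS⁻¹ = [[-12, -12, -5], [-29, -30, -14]] · [[2, 0, -1], [-5, -1/2, 3], [7, 1, -4]] = [[1, 1, -4], [-6, 1, -5]].

P = [[1, 1, -4], [-6, 1, -5]]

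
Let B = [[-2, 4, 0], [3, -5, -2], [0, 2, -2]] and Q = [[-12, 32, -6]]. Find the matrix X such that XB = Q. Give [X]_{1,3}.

Since B sits to the right of X, X = QB⁻¹.
det B = -4, so B⁻¹ = [[-7/2, -2, 2], [-3/2, -1, 1], [-3/2, -1, 1/2]].
X = QB⁻¹ = [[-12, 32, -6]] · [[-7/2, -2, 2], [-3/2, -1, 1], [-3/2, -1, 1/2]] = [[3, -2, 5]].

5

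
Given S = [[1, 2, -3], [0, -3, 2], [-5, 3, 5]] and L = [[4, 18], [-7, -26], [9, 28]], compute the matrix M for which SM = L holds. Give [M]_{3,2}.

Left-multiplying both sides by S⁻¹ gives M = S⁻¹L.
det S = 4; the adjugate gives S⁻¹ = [[-21/4, -19/4, -5/4], [-5/2, -5/2, -1/2], [-15/4, -13/4, -3/4]].
M = S⁻¹L = [[-21/4, -19/4, -5/4], [-5/2, -5/2, -1/2], [-15/4, -13/4, -3/4]] · [[4, 18], [-7, -26], [9, 28]] = [[1, -6], [3, 6], [1, -4]].

-4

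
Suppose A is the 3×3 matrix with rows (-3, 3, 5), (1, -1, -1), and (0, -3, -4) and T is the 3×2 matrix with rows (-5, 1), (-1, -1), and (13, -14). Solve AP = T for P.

Since A multiplies P on the left, P = A⁻¹T.
det A = -6, so A⁻¹ = [[-1/6, 1/2, -1/3], [-2/3, -2, -1/3], [1/2, 3/2, 0]].
P = A⁻¹T = [[-1/6, 1/2, -1/3], [-2/3, -2, -1/3], [1/2, 3/2, 0]] · [[-5, 1], [-1, -1], [13, -14]] = [[-4, 4], [1, 6], [-4, -1]].

P = [[-4, 4], [1, 6], [-4, -1]]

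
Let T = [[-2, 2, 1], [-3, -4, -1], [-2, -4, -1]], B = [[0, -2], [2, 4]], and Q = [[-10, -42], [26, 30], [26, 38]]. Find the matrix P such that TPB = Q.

P = [[-4, 0], [-1, -4], [5, 3]]

Left-multiply by T⁻¹ and right-multiply by B⁻¹: P = T⁻¹QB⁻¹.
T has determinant 2; T⁻¹ = [[0, -1, 1], [-1/2, 2, -5/2], [2, -6, 7]].
det B = 4; the adjugate gives B⁻¹ = [[1, 1/2], [-1/2, 0]].
T⁻¹Q = [[0, 8], [-8, -14], [6, 2]].
P = (T⁻¹Q)B⁻¹ = [[-4, 0], [-1, -4], [5, 3]].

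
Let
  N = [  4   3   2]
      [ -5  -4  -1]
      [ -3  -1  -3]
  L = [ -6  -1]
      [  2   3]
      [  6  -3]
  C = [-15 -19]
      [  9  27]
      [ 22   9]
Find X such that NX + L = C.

NX = C − L = [[-9, -18], [7, 24], [16, 12]].
Since N multiplies X on the left, X = N⁻¹(C − L).
det N = -6, so N⁻¹ = [[-11/6, -7/6, -5/6], [2, 1, 1], [7/6, 5/6, 1/6]].
X = N⁻¹(C − L) = [[-5, -5], [5, 0], [-2, 1]].

X = [[-5, -5], [5, 0], [-2, 1]]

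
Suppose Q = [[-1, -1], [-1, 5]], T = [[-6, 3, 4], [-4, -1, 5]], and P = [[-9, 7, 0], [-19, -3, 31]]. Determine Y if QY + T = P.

Y = [[5, -3, -1], [-2, -1, 5]]

QY = P − T = [[-3, 4, -4], [-15, -2, 26]].
Q is on the left of Y, so left-multiply by Q⁻¹: Y = Q⁻¹(P − T).
det Q = -6, so Q⁻¹ = [[-5/6, -1/6], [-1/6, 1/6]].
Y = Q⁻¹(P − T) = [[5, -3, -1], [-2, -1, 5]].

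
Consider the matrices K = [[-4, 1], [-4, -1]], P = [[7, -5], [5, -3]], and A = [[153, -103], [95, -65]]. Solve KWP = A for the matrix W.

W = K⁻¹AP⁻¹ (apply K⁻¹ on the left and P⁻¹ on the right).
det K = 8; the adjugate gives K⁻¹ = [[-1/8, -1/8], [1/2, -1/2]].
det P = 4; the adjugate gives P⁻¹ = [[-3/4, 5/4], [-5/4, 7/4]].
K⁻¹A = [[-31, 21], [29, -19]].
W = (K⁻¹A)P⁻¹ = [[-3, -2], [2, 3]].

W = [[-3, -2], [2, 3]]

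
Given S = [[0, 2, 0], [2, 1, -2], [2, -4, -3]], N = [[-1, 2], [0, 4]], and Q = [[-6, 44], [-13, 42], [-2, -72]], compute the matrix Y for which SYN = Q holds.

Y = [[1, 3], [3, 4], [-4, 3]]

Y = S⁻¹QN⁻¹ (apply S⁻¹ on the left and N⁻¹ on the right).
det S = 4, so S⁻¹ = [[-11/4, 3/2, -1], [1/2, 0, 0], [-5/2, 1, -1]].
N has determinant -4; N⁻¹ = [[-1, 1/2], [0, 1/4]].
S⁻¹Q = [[-1, 14], [-3, 22], [4, 4]].
Y = (S⁻¹Q)N⁻¹ = [[1, 3], [3, 4], [-4, 3]].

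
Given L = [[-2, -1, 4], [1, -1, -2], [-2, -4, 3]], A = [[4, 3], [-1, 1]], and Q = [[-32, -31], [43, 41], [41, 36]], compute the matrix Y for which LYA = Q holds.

Y = [[-3, 1], [-5, -2], [-5, -1]]

Isolating Y: multiply by L⁻¹ from the left and A⁻¹ from the right, so Y = L⁻¹QA⁻¹.
L has determinant -3; L⁻¹ = [[11/3, 13/3, -2], [-1/3, -2/3, 0], [2, 2, -1]].
A has determinant 7; A⁻¹ = [[1/7, -3/7], [1/7, 4/7]].
L⁻¹Q = [[-13, -8], [-18, -17], [-19, -16]].
Y = (L⁻¹Q)A⁻¹ = [[-3, 1], [-5, -2], [-5, -1]].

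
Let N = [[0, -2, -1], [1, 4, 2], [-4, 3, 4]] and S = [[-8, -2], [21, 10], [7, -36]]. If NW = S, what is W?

Since N multiplies W on the left, W = N⁻¹S.
det N = 5; the adjugate gives N⁻¹ = [[2, 1, 0], [-12/5, -4/5, -1/5], [19/5, 8/5, 2/5]].
W = N⁻¹S = [[2, 1, 0], [-12/5, -4/5, -1/5], [19/5, 8/5, 2/5]] · [[-8, -2], [21, 10], [7, -36]] = [[5, 6], [1, 4], [6, -6]].

W = [[5, 6], [1, 4], [6, -6]]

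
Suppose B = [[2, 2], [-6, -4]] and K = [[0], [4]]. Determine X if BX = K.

Left-multiplying both sides by B⁻¹ gives X = B⁻¹K.
B has determinant 4; B⁻¹ = [[-1, -1/2], [3/2, 1/2]].
X = B⁻¹K = [[-1, -1/2], [3/2, 1/2]] · [[0], [4]] = [[-2], [2]].

X = [[-2], [2]]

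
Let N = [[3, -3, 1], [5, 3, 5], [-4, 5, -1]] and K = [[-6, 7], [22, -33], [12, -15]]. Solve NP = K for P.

P = [[2, -4], [4, -6], [0, 1]]

N is on the left of P, so left-multiply by N⁻¹: P = N⁻¹K.
det N = -2; the adjugate gives N⁻¹ = [[14, -1, 9], [15/2, -1/2, 5], [-37/2, 3/2, -12]].
P = N⁻¹K = [[14, -1, 9], [15/2, -1/2, 5], [-37/2, 3/2, -12]] · [[-6, 7], [22, -33], [12, -15]] = [[2, -4], [4, -6], [0, 1]].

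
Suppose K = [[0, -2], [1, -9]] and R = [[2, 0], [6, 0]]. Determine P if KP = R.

Left-multiplying both sides by K⁻¹ gives P = K⁻¹R.
det K = 2; the adjugate gives K⁻¹ = [[-9/2, 1], [-1/2, 0]].
P = K⁻¹R = [[-9/2, 1], [-1/2, 0]] · [[2, 0], [6, 0]] = [[-3, 0], [-1, 0]].

P = [[-3, 0], [-1, 0]]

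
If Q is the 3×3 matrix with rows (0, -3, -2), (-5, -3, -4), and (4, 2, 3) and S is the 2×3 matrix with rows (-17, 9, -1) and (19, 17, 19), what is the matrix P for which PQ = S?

Right-multiplying both sides by Q⁻¹ gives P = SQ⁻¹.
Q has determinant -1; Q⁻¹ = [[1, -5, -6], [1, -8, -10], [-2, 12, 15]].
P = SQ⁻¹ = [[-17, 9, -1], [19, 17, 19]] · [[1, -5, -6], [1, -8, -10], [-2, 12, 15]] = [[-6, 1, -3], [-2, -3, 1]].

P = [[-6, 1, -3], [-2, -3, 1]]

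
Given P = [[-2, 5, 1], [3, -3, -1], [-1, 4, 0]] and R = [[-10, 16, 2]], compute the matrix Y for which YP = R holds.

Y = [[-1, -3, 3]]

Since P sits to the right of Y, Y = RP⁻¹.
det P = 6; the adjugate gives P⁻¹ = [[2/3, 2/3, -1/3], [1/6, 1/6, 1/6], [3/2, 1/2, -3/2]].
Y = RP⁻¹ = [[-10, 16, 2]] · [[2/3, 2/3, -1/3], [1/6, 1/6, 1/6], [3/2, 1/2, -3/2]] = [[-1, -3, 3]].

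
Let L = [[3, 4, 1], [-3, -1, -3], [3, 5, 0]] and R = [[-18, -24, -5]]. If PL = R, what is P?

P = [[-2, 1, -3]]

L is on the right of P, so right-multiply by L⁻¹: P = RL⁻¹.
det L = -3; the adjugate gives L⁻¹ = [[-5, -5/3, 11/3], [3, 1, -2], [4, 1, -3]].
P = RL⁻¹ = [[-18, -24, -5]] · [[-5, -5/3, 11/3], [3, 1, -2], [4, 1, -3]] = [[-2, 1, -3]].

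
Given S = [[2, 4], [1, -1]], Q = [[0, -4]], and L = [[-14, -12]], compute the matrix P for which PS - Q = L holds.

PS = L + Q = [[-14, -16]].
Right-multiplying both sides by S⁻¹ gives P = (L + Q)S⁻¹.
det S = -6; the adjugate gives S⁻¹ = [[1/6, 2/3], [1/6, -1/3]].
P = (L + Q)S⁻¹ = [[-5, -4]].

P = [[-5, -4]]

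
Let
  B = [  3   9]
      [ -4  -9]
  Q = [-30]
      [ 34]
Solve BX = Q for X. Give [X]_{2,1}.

B is on the left of X, so left-multiply by B⁻¹: X = B⁻¹Q.
det B = 9; the adjugate gives B⁻¹ = [[-1, -1], [4/9, 1/3]].
X = B⁻¹Q = [[-1, -1], [4/9, 1/3]] · [[-30], [34]] = [[-4], [-2]].

-2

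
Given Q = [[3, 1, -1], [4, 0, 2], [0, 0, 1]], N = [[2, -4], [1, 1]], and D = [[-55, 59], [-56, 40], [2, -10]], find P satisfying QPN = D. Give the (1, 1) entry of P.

-5

P = Q⁻¹DN⁻¹ (apply Q⁻¹ on the left and N⁻¹ on the right).
det Q = -4; the adjugate gives Q⁻¹ = [[0, 1/4, -1/2], [1, -3/4, 5/2], [0, 0, 1]].
det N = 6; the adjugate gives N⁻¹ = [[1/6, 2/3], [-1/6, 1/3]].
Q⁻¹D = [[-15, 15], [-8, 4], [2, -10]].
P = (Q⁻¹D)N⁻¹ = [[-5, -5], [-2, -4], [2, -2]].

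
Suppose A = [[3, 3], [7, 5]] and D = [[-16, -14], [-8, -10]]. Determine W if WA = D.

W = [[-3, -1], [-5, 1]]

Since A sits to the right of W, W = DA⁻¹.
det A = -6; the adjugate gives A⁻¹ = [[-5/6, 1/2], [7/6, -1/2]].
W = DA⁻¹ = [[-16, -14], [-8, -10]] · [[-5/6, 1/2], [7/6, -1/2]] = [[-3, -1], [-5, 1]].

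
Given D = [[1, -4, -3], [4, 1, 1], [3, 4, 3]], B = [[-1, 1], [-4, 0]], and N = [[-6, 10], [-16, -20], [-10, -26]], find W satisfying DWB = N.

Isolating W: multiply by D⁻¹ from the left and B⁻¹ from the right, so W = D⁻¹NB⁻¹.
det D = -4; the adjugate gives D⁻¹ = [[1/4, 0, 1/4], [9/4, -3, 13/4], [-13/4, 4, -17/4]].
det B = 4; the adjugate gives B⁻¹ = [[0, -1/4], [1, -1/4]].
D⁻¹N = [[-4, -4], [2, -2], [-2, -2]].
W = (D⁻¹N)B⁻¹ = [[-4, 2], [-2, 0], [-2, 1]].

W = [[-4, 2], [-2, 0], [-2, 1]]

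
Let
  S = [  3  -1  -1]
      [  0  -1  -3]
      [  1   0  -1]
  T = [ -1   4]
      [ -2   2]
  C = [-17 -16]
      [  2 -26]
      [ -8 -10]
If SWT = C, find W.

W = S⁻¹CT⁻¹ (apply S⁻¹ on the left and T⁻¹ on the right).
det S = 5; the adjugate gives S⁻¹ = [[1/5, -1/5, 2/5], [-3/5, -2/5, 9/5], [1/5, -1/5, -3/5]].
det T = 6, so T⁻¹ = [[1/3, -2/3], [1/3, -1/6]].
S⁻¹C = [[-7, -2], [-5, 2], [1, 8]].
W = (S⁻¹C)T⁻¹ = [[-3, 5], [-1, 3], [3, -2]].

W = [[-3, 5], [-1, 3], [3, -2]]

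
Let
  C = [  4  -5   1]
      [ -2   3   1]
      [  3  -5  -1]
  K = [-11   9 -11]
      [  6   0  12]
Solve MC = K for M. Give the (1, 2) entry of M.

Since C sits to the right of M, M = KC⁻¹.
det C = 4; the adjugate gives C⁻¹ = [[1/2, -5/2, -2], [1/4, -7/4, -3/2], [1/4, 5/4, 1/2]].
M = KC⁻¹ = [[-11, 9, -11], [6, 0, 12]] · [[1/2, -5/2, -2], [1/4, -7/4, -3/2], [1/4, 5/4, 1/2]] = [[-6, -2, 3], [6, 0, -6]].

-2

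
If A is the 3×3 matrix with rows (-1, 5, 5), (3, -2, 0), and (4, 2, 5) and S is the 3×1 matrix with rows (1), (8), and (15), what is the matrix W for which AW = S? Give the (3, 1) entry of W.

Left-multiplying both sides by A⁻¹ gives W = A⁻¹S.
det A = 5, so A⁻¹ = [[-2, -3, 2], [-3, -5, 3], [14/5, 22/5, -13/5]].
W = A⁻¹S = [[-2, -3, 2], [-3, -5, 3], [14/5, 22/5, -13/5]] · [[1], [8], [15]] = [[4], [2], [-1]].

-1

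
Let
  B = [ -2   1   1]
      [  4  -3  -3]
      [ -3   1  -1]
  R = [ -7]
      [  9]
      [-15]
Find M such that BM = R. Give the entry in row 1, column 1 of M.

6

Since B multiplies M on the left, M = B⁻¹R.
det B = -4, so B⁻¹ = [[-3/2, -1/2, 0], [-13/4, -5/4, 1/2], [5/4, 1/4, -1/2]].
M = B⁻¹R = [[-3/2, -1/2, 0], [-13/4, -5/4, 1/2], [5/4, 1/4, -1/2]] · [[-7], [9], [-15]] = [[6], [4], [1]].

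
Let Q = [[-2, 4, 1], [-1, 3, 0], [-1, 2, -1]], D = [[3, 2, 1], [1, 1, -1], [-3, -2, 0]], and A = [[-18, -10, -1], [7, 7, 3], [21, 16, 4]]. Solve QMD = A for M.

M = [[5, 2, 2], [5, 3, 4], [-5, -2, 1]]

Left-multiply by Q⁻¹ and right-multiply by D⁻¹: M = Q⁻¹AD⁻¹.
det Q = 3, so Q⁻¹ = [[-1, 2, -1], [-1/3, 1, -1/3], [1/3, 0, -2/3]].
D has determinant 1; D⁻¹ = [[-2, -2, -3], [3, 3, 4], [1, 0, 1]].
Q⁻¹A = [[11, 8, 3], [6, 5, 2], [-20, -14, -3]].
M = (Q⁻¹A)D⁻¹ = [[5, 2, 2], [5, 3, 4], [-5, -2, 1]].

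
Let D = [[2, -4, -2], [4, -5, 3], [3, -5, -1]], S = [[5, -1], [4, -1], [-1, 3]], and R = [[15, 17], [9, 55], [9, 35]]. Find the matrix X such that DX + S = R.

DX = R − S = [[10, 18], [5, 56], [10, 32]].
Since D multiplies X on the left, X = D⁻¹(R − S).
det D = -2; the adjugate gives D⁻¹ = [[-10, -3, 11], [-13/2, -2, 7], [5/2, 1, -3]].
X = D⁻¹(R − S) = [[-5, 4], [-5, -5], [0, 5]].

X = [[-5, 4], [-5, -5], [0, 5]]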